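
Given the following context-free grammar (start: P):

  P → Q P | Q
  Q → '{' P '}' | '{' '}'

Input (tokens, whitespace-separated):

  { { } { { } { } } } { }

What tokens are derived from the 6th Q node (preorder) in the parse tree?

[P [Q { [P [Q { }] [P [Q { [P [Q { }] [P [Q { }]]] }]]] }] [P [Q { }]]]

{ }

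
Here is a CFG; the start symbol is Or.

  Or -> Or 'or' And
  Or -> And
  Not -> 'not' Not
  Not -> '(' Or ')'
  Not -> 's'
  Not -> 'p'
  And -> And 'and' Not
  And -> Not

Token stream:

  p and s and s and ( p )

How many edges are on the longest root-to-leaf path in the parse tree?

6

[Or [And [And [And [And [Not p]] and [Not s]] and [Not s]] and [Not ( [Or [And [Not p]]] )]]]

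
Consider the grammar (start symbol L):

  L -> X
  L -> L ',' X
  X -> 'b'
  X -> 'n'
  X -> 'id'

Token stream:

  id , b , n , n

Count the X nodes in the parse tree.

[L [L [L [L [X id]] , [X b]] , [X n]] , [X n]]

4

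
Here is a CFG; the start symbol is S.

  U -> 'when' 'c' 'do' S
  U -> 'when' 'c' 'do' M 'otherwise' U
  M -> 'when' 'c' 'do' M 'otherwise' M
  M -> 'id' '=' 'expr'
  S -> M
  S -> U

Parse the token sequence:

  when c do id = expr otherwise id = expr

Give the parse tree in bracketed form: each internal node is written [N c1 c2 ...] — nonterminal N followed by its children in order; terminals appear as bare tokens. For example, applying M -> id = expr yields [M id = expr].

[S [M when c do [M id = expr] otherwise [M id = expr]]]

S
M
when c do M otherwise M
when c do id = expr otherwise M
when c do id = expr otherwise id = expr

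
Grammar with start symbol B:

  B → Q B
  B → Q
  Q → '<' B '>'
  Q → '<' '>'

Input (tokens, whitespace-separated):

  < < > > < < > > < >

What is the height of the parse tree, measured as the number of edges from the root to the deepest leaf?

5

[B [Q < [B [Q < >]] >] [B [Q < [B [Q < >]] >] [B [Q < >]]]]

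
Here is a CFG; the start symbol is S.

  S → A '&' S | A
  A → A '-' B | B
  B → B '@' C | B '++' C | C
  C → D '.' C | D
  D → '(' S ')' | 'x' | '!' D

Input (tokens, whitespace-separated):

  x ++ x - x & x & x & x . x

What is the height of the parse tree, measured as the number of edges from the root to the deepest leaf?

9

[S [A [A [B [B [C [D x]]] ++ [C [D x]]]] - [B [C [D x]]]] & [S [A [B [C [D x]]]] & [S [A [B [C [D x]]]] & [S [A [B [C [D x] . [C [D x]]]]]]]]]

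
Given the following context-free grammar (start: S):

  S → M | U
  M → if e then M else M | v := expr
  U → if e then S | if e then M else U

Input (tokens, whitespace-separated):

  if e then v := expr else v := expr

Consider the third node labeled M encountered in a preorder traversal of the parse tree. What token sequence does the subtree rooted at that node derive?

v := expr

[S [M if e then [M v := expr] else [M v := expr]]]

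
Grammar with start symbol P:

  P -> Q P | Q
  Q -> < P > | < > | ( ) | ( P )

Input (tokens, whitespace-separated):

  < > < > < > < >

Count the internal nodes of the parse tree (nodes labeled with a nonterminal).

8

[P [Q < >] [P [Q < >] [P [Q < >] [P [Q < >]]]]]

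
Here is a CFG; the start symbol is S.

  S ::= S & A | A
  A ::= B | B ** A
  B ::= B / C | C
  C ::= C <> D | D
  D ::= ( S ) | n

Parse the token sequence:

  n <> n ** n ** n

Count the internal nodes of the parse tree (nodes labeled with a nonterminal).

[S [A [B [C [C [D n]] <> [D n]]] ** [A [B [C [D n]]] ** [A [B [C [D n]]]]]]]

15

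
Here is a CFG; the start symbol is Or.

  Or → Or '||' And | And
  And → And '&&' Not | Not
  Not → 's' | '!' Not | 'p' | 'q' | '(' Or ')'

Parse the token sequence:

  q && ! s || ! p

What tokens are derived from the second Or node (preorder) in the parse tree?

q && ! s

[Or [Or [And [And [Not q]] && [Not ! [Not s]]]] || [And [Not ! [Not p]]]]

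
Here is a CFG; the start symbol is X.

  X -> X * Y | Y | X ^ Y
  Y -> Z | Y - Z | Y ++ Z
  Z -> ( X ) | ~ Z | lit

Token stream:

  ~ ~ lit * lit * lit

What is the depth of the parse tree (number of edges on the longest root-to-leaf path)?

7

[X [X [X [Y [Z ~ [Z ~ [Z lit]]]]] * [Y [Z lit]]] * [Y [Z lit]]]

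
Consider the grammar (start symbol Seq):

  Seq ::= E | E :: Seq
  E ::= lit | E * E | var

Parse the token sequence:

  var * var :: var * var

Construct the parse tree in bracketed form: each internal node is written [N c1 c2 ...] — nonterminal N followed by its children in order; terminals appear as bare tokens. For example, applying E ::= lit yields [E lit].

Seq
E :: Seq
E * E :: Seq
var * E :: Seq
var * var :: Seq
var * var :: E
var * var :: E * E
var * var :: var * E
var * var :: var * var

[Seq [E [E var] * [E var]] :: [Seq [E [E var] * [E var]]]]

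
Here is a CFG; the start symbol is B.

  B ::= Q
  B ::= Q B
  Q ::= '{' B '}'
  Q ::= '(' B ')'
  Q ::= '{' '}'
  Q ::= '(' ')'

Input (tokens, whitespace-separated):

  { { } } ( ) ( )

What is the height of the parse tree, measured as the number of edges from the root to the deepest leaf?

4

[B [Q { [B [Q { }]] }] [B [Q ( )] [B [Q ( )]]]]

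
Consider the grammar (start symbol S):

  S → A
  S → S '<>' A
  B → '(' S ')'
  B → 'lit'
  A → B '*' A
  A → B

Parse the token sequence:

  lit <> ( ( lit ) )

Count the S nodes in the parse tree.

[S [S [A [B lit]]] <> [A [B ( [S [A [B ( [S [A [B lit]]] )]]] )]]]

4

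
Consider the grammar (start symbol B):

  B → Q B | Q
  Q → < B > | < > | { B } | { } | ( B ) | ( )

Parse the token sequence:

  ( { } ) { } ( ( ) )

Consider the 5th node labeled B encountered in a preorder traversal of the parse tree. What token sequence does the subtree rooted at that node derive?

( )

[B [Q ( [B [Q { }]] )] [B [Q { }] [B [Q ( [B [Q ( )]] )]]]]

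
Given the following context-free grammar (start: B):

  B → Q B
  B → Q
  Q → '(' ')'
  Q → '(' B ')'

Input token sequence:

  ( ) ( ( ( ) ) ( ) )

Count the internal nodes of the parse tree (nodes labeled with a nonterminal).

10

[B [Q ( )] [B [Q ( [B [Q ( [B [Q ( )]] )] [B [Q ( )]]] )]]]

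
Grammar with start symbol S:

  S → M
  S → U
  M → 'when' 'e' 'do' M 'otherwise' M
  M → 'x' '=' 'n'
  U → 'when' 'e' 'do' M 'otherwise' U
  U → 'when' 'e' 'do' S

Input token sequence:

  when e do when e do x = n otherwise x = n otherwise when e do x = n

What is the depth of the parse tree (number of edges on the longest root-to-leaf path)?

[S [U when e do [M when e do [M x = n] otherwise [M x = n]] otherwise [U when e do [S [M x = n]]]]]

5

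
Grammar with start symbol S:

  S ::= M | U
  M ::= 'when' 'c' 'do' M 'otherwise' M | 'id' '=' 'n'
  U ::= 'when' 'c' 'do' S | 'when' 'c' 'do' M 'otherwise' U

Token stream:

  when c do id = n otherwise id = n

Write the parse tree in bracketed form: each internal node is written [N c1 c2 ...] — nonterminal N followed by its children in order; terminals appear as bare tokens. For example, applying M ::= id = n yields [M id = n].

S
M
when c do M otherwise M
when c do id = n otherwise M
when c do id = n otherwise id = n

[S [M when c do [M id = n] otherwise [M id = n]]]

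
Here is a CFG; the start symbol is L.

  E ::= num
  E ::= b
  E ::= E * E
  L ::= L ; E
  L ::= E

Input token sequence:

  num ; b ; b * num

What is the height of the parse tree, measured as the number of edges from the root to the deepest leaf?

[L [L [L [E num]] ; [E b]] ; [E [E b] * [E num]]]

4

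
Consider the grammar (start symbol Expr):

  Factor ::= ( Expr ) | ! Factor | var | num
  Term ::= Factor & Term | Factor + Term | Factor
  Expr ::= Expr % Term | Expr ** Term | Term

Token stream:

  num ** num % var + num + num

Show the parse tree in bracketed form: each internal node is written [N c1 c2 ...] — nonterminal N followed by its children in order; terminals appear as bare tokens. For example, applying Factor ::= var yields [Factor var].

Expr
Expr % Term
Expr ** Term % Term
Term ** Term % Term
Factor ** Term % Term
num ** Term % Term
num ** Factor % Term
num ** num % Term
num ** num % Factor + Term
num ** num % var + Term
num ** num % var + Factor + Term
num ** num % var + num + Term
num ** num % var + num + Factor
num ** num % var + num + num

[Expr [Expr [Expr [Term [Factor num]]] ** [Term [Factor num]]] % [Term [Factor var] + [Term [Factor num] + [Term [Factor num]]]]]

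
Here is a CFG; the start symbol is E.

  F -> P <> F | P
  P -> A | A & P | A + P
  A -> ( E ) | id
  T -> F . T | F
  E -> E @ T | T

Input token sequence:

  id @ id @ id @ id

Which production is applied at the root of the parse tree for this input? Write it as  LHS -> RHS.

[E [E [E [E [T [F [P [A id]]]]] @ [T [F [P [A id]]]]] @ [T [F [P [A id]]]]] @ [T [F [P [A id]]]]]

E -> E @ T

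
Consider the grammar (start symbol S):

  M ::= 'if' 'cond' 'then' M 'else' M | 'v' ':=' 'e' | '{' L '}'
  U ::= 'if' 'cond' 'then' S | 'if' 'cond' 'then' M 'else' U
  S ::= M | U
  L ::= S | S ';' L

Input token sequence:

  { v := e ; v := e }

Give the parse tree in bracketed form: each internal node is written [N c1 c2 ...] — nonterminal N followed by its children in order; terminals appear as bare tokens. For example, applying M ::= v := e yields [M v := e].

S
M
{ L }
{ S ; L }
{ M ; L }
{ v := e ; L }
{ v := e ; S }
{ v := e ; M }
{ v := e ; v := e }

[S [M { [L [S [M v := e]] ; [L [S [M v := e]]]] }]]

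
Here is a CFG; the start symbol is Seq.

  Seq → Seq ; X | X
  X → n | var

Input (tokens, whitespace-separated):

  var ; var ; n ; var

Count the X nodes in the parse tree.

4

[Seq [Seq [Seq [Seq [X var]] ; [X var]] ; [X n]] ; [X var]]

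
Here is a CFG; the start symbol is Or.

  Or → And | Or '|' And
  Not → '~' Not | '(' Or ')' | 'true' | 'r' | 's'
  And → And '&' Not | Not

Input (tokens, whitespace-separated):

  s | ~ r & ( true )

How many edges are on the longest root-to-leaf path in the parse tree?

6

[Or [Or [And [Not s]]] | [And [And [Not ~ [Not r]]] & [Not ( [Or [And [Not true]]] )]]]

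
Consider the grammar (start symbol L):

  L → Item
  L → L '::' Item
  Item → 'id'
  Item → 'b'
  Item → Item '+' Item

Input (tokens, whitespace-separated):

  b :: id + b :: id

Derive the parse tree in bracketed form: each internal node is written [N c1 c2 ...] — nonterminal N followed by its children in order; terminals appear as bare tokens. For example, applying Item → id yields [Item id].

L
L :: Item
L :: Item :: Item
Item :: Item :: Item
b :: Item :: Item
b :: Item + Item :: Item
b :: id + Item :: Item
b :: id + b :: Item
b :: id + b :: id

[L [L [L [Item b]] :: [Item [Item id] + [Item b]]] :: [Item id]]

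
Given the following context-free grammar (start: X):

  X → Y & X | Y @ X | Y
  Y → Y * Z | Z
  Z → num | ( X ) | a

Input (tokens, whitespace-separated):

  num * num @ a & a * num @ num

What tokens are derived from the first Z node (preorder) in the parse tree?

num

[X [Y [Y [Z num]] * [Z num]] @ [X [Y [Z a]] & [X [Y [Y [Z a]] * [Z num]] @ [X [Y [Z num]]]]]]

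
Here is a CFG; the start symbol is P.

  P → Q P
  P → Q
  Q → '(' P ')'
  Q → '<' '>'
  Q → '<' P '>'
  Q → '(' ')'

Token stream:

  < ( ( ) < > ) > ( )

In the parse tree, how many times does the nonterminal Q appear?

5

[P [Q < [P [Q ( [P [Q ( )] [P [Q < >]]] )]] >] [P [Q ( )]]]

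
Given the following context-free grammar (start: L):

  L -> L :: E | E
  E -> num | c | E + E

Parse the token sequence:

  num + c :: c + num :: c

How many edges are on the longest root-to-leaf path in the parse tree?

5

[L [L [L [E [E num] + [E c]]] :: [E [E c] + [E num]]] :: [E c]]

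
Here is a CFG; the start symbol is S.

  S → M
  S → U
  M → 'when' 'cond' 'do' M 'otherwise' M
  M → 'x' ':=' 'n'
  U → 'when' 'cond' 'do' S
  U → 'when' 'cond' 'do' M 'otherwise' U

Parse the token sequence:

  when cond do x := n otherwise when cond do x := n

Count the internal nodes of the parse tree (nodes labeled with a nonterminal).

[S [U when cond do [M x := n] otherwise [U when cond do [S [M x := n]]]]]

6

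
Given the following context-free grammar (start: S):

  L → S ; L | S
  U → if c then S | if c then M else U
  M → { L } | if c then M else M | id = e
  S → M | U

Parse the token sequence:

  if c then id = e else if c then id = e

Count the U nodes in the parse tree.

2

[S [U if c then [M id = e] else [U if c then [S [M id = e]]]]]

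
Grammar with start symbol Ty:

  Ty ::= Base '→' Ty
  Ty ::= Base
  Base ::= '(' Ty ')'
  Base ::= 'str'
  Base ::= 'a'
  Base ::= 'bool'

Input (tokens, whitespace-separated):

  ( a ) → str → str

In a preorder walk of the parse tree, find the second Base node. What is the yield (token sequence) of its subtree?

[Ty [Base ( [Ty [Base a]] )] → [Ty [Base str] → [Ty [Base str]]]]

a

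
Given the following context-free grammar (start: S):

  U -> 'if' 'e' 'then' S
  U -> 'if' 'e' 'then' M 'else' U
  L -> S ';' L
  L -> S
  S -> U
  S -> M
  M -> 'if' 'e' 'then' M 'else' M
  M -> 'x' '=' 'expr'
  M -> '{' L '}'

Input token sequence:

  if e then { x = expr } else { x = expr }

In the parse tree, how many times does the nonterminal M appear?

[S [M if e then [M { [L [S [M x = expr]]] }] else [M { [L [S [M x = expr]]] }]]]

5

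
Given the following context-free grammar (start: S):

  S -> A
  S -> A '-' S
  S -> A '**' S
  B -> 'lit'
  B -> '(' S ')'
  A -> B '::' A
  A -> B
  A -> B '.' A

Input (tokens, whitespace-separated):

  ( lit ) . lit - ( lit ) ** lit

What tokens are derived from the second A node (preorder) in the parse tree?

[S [A [B ( [S [A [B lit]]] )] . [A [B lit]]] - [S [A [B ( [S [A [B lit]]] )]] ** [S [A [B lit]]]]]

lit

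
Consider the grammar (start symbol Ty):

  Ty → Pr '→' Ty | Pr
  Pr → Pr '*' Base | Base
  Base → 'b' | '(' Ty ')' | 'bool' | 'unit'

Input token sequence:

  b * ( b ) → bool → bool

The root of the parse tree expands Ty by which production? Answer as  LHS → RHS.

[Ty [Pr [Pr [Base b]] * [Base ( [Ty [Pr [Base b]]] )]] → [Ty [Pr [Base bool]] → [Ty [Pr [Base bool]]]]]

Ty → Pr '→' Ty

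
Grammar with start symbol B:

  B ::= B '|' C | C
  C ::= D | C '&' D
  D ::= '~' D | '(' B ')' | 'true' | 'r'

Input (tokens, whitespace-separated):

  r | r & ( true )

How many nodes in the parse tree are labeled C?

[B [B [C [D r]]] | [C [C [D r]] & [D ( [B [C [D true]]] )]]]

4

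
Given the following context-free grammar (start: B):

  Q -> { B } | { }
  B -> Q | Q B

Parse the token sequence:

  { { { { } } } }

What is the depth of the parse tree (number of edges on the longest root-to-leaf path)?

[B [Q { [B [Q { [B [Q { [B [Q { }]] }]] }]] }]]

8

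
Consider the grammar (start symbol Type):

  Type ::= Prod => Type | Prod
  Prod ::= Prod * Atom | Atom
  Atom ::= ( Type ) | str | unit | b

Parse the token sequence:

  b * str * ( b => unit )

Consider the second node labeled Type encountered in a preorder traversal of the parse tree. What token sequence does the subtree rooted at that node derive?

[Type [Prod [Prod [Prod [Atom b]] * [Atom str]] * [Atom ( [Type [Prod [Atom b]] => [Type [Prod [Atom unit]]]] )]]]

b => unit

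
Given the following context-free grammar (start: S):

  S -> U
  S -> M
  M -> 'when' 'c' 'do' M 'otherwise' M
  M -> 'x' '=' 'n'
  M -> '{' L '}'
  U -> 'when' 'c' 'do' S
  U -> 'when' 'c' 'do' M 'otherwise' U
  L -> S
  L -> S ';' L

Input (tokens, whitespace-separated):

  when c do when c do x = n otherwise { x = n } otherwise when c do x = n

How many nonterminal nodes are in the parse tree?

11

[S [U when c do [M when c do [M x = n] otherwise [M { [L [S [M x = n]]] }]] otherwise [U when c do [S [M x = n]]]]]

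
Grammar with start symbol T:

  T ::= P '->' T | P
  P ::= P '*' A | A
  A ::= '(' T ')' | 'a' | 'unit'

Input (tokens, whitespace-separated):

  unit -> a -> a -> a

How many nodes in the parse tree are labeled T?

4

[T [P [A unit]] -> [T [P [A a]] -> [T [P [A a]] -> [T [P [A a]]]]]]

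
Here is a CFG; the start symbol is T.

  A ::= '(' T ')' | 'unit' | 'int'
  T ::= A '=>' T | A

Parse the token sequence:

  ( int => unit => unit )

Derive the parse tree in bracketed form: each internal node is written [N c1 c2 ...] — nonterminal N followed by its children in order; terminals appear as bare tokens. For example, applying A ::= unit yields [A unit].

[T [A ( [T [A int] => [T [A unit] => [T [A unit]]]] )]]

T
A
( T )
( A => T )
( int => T )
( int => A => T )
( int => unit => T )
( int => unit => A )
( int => unit => unit )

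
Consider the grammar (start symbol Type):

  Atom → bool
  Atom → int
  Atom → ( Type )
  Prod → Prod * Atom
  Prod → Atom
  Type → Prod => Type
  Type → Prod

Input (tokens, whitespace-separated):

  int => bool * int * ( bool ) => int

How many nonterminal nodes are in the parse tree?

[Type [Prod [Atom int]] => [Type [Prod [Prod [Prod [Atom bool]] * [Atom int]] * [Atom ( [Type [Prod [Atom bool]]] )]] => [Type [Prod [Atom int]]]]]

16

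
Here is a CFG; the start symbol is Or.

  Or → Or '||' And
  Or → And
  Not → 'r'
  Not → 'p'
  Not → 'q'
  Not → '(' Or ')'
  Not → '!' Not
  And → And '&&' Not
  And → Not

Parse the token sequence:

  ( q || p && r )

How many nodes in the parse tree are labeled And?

[Or [And [Not ( [Or [Or [And [Not q]]] || [And [And [Not p]] && [Not r]]] )]]]

4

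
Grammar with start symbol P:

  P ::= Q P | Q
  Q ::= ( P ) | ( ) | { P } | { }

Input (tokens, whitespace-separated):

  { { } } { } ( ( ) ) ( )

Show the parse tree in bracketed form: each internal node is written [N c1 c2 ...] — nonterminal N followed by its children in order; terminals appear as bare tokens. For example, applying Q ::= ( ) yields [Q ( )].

P
Q P
{ P } P
{ Q } P
{ { } } P
{ { } } Q P
{ { } } { } P
{ { } } { } Q P
{ { } } { } ( P ) P
{ { } } { } ( Q ) P
{ { } } { } ( ( ) ) P
{ { } } { } ( ( ) ) Q
{ { } } { } ( ( ) ) ( )

[P [Q { [P [Q { }]] }] [P [Q { }] [P [Q ( [P [Q ( )]] )] [P [Q ( )]]]]]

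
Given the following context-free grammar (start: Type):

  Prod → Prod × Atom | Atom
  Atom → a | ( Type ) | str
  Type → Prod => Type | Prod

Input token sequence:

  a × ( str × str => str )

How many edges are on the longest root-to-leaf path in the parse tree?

7

[Type [Prod [Prod [Atom a]] × [Atom ( [Type [Prod [Prod [Atom str]] × [Atom str]] => [Type [Prod [Atom str]]]] )]]]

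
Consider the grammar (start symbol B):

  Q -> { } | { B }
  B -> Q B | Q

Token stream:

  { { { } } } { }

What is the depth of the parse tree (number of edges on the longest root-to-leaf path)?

[B [Q { [B [Q { [B [Q { }]] }]] }] [B [Q { }]]]

6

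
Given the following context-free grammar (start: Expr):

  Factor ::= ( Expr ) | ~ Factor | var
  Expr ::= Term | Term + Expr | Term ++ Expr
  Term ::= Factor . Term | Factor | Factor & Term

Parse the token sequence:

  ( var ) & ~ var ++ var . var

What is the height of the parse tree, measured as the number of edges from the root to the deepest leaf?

6

[Expr [Term [Factor ( [Expr [Term [Factor var]]] )] & [Term [Factor ~ [Factor var]]]] ++ [Expr [Term [Factor var] . [Term [Factor var]]]]]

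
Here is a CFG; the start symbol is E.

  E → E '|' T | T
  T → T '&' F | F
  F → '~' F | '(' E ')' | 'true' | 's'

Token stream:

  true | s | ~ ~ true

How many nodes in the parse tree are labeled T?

3

[E [E [E [T [F true]]] | [T [F s]]] | [T [F ~ [F ~ [F true]]]]]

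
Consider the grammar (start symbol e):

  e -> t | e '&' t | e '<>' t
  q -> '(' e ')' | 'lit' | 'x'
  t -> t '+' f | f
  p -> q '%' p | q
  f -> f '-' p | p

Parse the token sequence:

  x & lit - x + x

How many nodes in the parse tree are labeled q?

[e [e [t [f [p [q x]]]]] & [t [t [f [f [p [q lit]]] - [p [q x]]]] + [f [p [q x]]]]]

4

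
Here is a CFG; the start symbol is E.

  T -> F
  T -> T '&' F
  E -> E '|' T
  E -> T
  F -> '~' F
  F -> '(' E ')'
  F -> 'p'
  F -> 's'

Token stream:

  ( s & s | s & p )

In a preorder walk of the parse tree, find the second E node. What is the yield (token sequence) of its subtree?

[E [T [F ( [E [E [T [T [F s]] & [F s]]] | [T [T [F s]] & [F p]]] )]]]

s & s | s & p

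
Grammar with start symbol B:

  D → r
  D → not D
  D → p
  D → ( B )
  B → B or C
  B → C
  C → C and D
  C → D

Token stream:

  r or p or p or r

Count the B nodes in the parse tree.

4

[B [B [B [B [C [D r]]] or [C [D p]]] or [C [D p]]] or [C [D r]]]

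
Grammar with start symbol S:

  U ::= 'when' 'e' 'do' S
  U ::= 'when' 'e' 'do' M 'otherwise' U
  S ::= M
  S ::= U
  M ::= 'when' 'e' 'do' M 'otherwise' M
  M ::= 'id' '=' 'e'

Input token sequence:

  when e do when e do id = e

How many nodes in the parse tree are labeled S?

[S [U when e do [S [U when e do [S [M id = e]]]]]]

3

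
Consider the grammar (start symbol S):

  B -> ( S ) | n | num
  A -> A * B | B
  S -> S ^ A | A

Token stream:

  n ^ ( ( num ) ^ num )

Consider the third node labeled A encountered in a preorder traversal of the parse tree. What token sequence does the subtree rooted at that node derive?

( num )

[S [S [A [B n]]] ^ [A [B ( [S [S [A [B ( [S [A [B num]]] )]]] ^ [A [B num]]] )]]]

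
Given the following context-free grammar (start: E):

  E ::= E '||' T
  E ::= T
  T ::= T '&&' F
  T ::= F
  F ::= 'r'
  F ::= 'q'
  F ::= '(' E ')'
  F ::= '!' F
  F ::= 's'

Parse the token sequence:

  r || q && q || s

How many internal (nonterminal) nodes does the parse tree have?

[E [E [E [T [F r]]] || [T [T [F q]] && [F q]]] || [T [F s]]]

11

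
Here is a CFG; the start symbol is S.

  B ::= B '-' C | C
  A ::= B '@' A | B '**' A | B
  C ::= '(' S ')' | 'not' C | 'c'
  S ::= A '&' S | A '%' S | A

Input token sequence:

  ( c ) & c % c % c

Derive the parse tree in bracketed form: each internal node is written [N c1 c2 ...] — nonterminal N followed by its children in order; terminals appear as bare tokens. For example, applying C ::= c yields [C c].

S
A & S
B & S
C & S
( S ) & S
( A ) & S
( B ) & S
( C ) & S
( c ) & S
( c ) & A % S
( c ) & B % S
( c ) & C % S
( c ) & c % S
( c ) & c % A % S
( c ) & c % B % S
( c ) & c % C % S
( c ) & c % c % S
( c ) & c % c % A
( c ) & c % c % B
( c ) & c % c % C
( c ) & c % c % c

[S [A [B [C ( [S [A [B [C c]]]] )]]] & [S [A [B [C c]]] % [S [A [B [C c]]] % [S [A [B [C c]]]]]]]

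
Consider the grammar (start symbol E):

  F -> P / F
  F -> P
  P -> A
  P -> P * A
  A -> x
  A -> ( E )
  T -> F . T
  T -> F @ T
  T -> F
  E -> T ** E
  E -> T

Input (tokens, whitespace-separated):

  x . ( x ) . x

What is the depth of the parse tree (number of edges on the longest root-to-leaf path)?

11

[E [T [F [P [A x]]] . [T [F [P [A ( [E [T [F [P [A x]]]]] )]]] . [T [F [P [A x]]]]]]]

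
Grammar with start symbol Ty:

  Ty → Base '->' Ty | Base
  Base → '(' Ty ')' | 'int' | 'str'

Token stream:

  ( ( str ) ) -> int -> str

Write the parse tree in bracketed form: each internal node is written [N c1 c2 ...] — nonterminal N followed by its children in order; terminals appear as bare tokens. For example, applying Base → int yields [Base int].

[Ty [Base ( [Ty [Base ( [Ty [Base str]] )]] )] -> [Ty [Base int] -> [Ty [Base str]]]]

Ty
Base -> Ty
( Ty ) -> Ty
( Base ) -> Ty
( ( Ty ) ) -> Ty
( ( Base ) ) -> Ty
( ( str ) ) -> Ty
( ( str ) ) -> Base -> Ty
( ( str ) ) -> int -> Ty
( ( str ) ) -> int -> Base
( ( str ) ) -> int -> str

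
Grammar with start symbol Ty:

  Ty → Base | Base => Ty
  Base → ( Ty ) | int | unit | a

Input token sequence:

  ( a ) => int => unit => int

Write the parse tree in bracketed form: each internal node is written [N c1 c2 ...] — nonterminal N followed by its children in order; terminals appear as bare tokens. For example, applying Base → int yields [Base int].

[Ty [Base ( [Ty [Base a]] )] => [Ty [Base int] => [Ty [Base unit] => [Ty [Base int]]]]]

Ty
Base => Ty
( Ty ) => Ty
( Base ) => Ty
( a ) => Ty
( a ) => Base => Ty
( a ) => int => Ty
( a ) => int => Base => Ty
( a ) => int => unit => Ty
( a ) => int => unit => Base
( a ) => int => unit => int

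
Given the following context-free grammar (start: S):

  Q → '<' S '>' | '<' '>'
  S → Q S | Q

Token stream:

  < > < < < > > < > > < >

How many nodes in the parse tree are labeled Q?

[S [Q < >] [S [Q < [S [Q < [S [Q < >]] >] [S [Q < >]]] >] [S [Q < >]]]]

6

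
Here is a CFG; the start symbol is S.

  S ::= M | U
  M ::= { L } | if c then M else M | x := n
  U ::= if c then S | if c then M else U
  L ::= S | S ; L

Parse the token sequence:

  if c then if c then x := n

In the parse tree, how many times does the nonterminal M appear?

[S [U if c then [S [U if c then [S [M x := n]]]]]]

1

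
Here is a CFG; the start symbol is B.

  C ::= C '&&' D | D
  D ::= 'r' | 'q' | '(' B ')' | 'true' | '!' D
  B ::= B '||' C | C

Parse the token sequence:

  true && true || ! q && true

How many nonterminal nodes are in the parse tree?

[B [B [C [C [D true]] && [D true]]] || [C [C [D ! [D q]]] && [D true]]]

11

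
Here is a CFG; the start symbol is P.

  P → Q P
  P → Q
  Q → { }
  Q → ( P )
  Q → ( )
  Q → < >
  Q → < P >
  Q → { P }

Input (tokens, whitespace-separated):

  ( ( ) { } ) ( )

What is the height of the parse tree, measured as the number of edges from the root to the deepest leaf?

[P [Q ( [P [Q ( )] [P [Q { }]]] )] [P [Q ( )]]]

5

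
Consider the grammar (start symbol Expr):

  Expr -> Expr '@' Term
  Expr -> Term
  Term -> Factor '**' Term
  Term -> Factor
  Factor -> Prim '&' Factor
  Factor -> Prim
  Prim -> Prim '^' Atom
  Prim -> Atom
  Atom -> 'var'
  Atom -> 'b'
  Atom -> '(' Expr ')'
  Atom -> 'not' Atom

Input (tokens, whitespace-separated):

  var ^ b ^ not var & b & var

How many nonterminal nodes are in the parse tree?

16

[Expr [Term [Factor [Prim [Prim [Prim [Atom var]] ^ [Atom b]] ^ [Atom not [Atom var]]] & [Factor [Prim [Atom b]] & [Factor [Prim [Atom var]]]]]]]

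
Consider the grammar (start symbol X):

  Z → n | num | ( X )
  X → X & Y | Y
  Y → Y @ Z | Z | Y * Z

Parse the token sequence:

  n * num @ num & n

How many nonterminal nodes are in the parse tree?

[X [X [Y [Y [Y [Z n]] * [Z num]] @ [Z num]]] & [Y [Z n]]]

10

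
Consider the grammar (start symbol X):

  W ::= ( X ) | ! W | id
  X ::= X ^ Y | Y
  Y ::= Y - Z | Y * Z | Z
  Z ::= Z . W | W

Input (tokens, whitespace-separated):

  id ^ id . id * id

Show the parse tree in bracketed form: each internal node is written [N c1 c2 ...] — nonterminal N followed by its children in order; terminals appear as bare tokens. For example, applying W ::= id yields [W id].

[X [X [Y [Z [W id]]]] ^ [Y [Y [Z [Z [W id]] . [W id]]] * [Z [W id]]]]

X
X ^ Y
Y ^ Y
Z ^ Y
W ^ Y
id ^ Y
id ^ Y * Z
id ^ Z * Z
id ^ Z . W * Z
id ^ W . W * Z
id ^ id . W * Z
id ^ id . id * Z
id ^ id . id * W
id ^ id . id * id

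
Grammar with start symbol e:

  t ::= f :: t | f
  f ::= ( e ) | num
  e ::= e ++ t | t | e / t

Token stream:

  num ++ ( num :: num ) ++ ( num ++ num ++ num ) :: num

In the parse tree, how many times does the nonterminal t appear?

[e [e [e [t [f num]]] ++ [t [f ( [e [t [f num] :: [t [f num]]]] )]]] ++ [t [f ( [e [e [e [t [f num]]] ++ [t [f num]]] ++ [t [f num]]] )] :: [t [f num]]]]

9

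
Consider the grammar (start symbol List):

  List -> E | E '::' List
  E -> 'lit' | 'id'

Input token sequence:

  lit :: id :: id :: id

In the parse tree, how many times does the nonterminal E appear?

4

[List [E lit] :: [List [E id] :: [List [E id] :: [List [E id]]]]]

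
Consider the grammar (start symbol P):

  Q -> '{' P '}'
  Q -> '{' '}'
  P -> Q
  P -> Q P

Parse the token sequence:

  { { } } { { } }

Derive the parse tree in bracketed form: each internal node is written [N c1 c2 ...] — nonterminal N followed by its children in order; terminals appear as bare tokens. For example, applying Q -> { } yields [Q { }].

P
Q P
{ P } P
{ Q } P
{ { } } P
{ { } } Q
{ { } } { P }
{ { } } { Q }
{ { } } { { } }

[P [Q { [P [Q { }]] }] [P [Q { [P [Q { }]] }]]]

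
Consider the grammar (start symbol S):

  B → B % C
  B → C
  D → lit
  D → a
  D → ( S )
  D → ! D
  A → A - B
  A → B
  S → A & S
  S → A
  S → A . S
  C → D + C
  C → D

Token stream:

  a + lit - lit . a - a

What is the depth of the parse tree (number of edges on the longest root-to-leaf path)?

7

[S [A [A [B [C [D a] + [C [D lit]]]]] - [B [C [D lit]]]] . [S [A [A [B [C [D a]]]] - [B [C [D a]]]]]]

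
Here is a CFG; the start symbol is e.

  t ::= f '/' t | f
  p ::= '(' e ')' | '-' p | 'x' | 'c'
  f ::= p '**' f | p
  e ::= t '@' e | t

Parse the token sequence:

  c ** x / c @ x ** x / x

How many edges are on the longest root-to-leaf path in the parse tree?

6

[e [t [f [p c] ** [f [p x]]] / [t [f [p c]]]] @ [e [t [f [p x] ** [f [p x]]] / [t [f [p x]]]]]]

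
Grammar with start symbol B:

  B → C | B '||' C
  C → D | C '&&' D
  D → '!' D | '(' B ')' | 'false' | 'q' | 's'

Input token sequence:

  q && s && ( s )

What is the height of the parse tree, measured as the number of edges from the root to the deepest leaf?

6

[B [C [C [C [D q]] && [D s]] && [D ( [B [C [D s]]] )]]]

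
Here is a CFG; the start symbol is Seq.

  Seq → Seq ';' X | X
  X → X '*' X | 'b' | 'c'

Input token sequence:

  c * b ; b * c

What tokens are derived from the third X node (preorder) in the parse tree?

[Seq [Seq [X [X c] * [X b]]] ; [X [X b] * [X c]]]

b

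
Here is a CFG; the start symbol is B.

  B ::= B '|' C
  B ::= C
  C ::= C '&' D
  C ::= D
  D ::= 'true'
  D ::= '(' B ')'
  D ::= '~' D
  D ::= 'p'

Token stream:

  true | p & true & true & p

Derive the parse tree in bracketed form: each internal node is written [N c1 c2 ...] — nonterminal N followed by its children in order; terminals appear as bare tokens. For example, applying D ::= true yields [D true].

[B [B [C [D true]]] | [C [C [C [C [D p]] & [D true]] & [D true]] & [D p]]]

B
B | C
C | C
D | C
true | C
true | C & D
true | C & D & D
true | C & D & D & D
true | D & D & D & D
true | p & D & D & D
true | p & true & D & D
true | p & true & true & D
true | p & true & true & p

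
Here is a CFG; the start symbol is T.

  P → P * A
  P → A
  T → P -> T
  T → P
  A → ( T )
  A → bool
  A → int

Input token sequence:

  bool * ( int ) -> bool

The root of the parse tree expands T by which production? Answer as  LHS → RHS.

[T [P [P [A bool]] * [A ( [T [P [A int]]] )]] -> [T [P [A bool]]]]

T → P -> T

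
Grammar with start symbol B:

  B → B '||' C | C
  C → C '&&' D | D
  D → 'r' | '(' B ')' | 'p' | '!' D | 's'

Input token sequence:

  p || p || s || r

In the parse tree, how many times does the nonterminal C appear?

[B [B [B [B [C [D p]]] || [C [D p]]] || [C [D s]]] || [C [D r]]]

4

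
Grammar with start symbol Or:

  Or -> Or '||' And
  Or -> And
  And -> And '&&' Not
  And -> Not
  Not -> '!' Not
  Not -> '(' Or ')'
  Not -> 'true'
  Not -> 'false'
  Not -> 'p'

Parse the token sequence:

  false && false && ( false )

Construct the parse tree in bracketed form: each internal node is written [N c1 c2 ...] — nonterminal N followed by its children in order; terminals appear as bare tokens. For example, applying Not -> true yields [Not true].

Or
And
And && Not
And && Not && Not
Not && Not && Not
false && Not && Not
false && false && Not
false && false && ( Or )
false && false && ( And )
false && false && ( Not )
false && false && ( false )

[Or [And [And [And [Not false]] && [Not false]] && [Not ( [Or [And [Not false]]] )]]]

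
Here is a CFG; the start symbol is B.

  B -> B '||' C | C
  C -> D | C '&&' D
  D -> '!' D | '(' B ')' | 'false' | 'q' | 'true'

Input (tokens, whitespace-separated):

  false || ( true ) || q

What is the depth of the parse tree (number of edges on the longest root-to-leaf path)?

[B [B [B [C [D false]]] || [C [D ( [B [C [D true]]] )]]] || [C [D q]]]

7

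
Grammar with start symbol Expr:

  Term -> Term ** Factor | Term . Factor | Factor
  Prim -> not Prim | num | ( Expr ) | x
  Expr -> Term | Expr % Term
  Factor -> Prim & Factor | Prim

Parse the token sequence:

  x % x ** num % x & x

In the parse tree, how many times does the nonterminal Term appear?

4

[Expr [Expr [Expr [Term [Factor [Prim x]]]] % [Term [Term [Factor [Prim x]]] ** [Factor [Prim num]]]] % [Term [Factor [Prim x] & [Factor [Prim x]]]]]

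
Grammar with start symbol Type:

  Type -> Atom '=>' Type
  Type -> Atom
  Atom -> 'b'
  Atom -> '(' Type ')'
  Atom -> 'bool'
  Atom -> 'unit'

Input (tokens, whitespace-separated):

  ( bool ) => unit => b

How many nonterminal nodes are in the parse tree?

8

[Type [Atom ( [Type [Atom bool]] )] => [Type [Atom unit] => [Type [Atom b]]]]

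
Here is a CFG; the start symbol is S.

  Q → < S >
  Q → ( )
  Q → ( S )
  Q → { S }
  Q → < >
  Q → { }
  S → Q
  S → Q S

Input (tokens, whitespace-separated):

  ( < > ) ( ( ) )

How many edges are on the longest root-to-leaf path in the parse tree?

5

[S [Q ( [S [Q < >]] )] [S [Q ( [S [Q ( )]] )]]]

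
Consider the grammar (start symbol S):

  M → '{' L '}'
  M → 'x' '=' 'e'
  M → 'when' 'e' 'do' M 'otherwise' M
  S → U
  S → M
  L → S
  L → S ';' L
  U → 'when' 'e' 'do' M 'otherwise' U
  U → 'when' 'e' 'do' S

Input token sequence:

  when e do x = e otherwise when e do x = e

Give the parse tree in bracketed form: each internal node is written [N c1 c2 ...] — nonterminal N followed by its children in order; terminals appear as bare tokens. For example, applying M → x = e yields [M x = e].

[S [U when e do [M x = e] otherwise [U when e do [S [M x = e]]]]]

S
U
when e do M otherwise U
when e do x = e otherwise U
when e do x = e otherwise when e do S
when e do x = e otherwise when e do M
when e do x = e otherwise when e do x = e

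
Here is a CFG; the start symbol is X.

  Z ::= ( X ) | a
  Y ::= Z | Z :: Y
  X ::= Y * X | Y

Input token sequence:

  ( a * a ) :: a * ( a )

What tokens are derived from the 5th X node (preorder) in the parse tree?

a

[X [Y [Z ( [X [Y [Z a]] * [X [Y [Z a]]]] )] :: [Y [Z a]]] * [X [Y [Z ( [X [Y [Z a]]] )]]]]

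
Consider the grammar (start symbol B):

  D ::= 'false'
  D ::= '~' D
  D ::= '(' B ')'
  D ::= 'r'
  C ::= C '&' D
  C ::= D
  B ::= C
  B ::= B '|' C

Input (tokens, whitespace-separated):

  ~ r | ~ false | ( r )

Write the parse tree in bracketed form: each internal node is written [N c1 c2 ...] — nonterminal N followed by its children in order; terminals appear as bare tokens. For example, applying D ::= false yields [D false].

[B [B [B [C [D ~ [D r]]]] | [C [D ~ [D false]]]] | [C [D ( [B [C [D r]]] )]]]

B
B | C
B | C | C
C | C | C
D | C | C
~ D | C | C
~ r | C | C
~ r | D | C
~ r | ~ D | C
~ r | ~ false | C
~ r | ~ false | D
~ r | ~ false | ( B )
~ r | ~ false | ( C )
~ r | ~ false | ( D )
~ r | ~ false | ( r )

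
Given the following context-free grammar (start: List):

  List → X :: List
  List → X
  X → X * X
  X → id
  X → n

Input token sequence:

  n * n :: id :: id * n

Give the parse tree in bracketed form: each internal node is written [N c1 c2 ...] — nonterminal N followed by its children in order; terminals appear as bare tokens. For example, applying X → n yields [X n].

List
X :: List
X * X :: List
n * X :: List
n * n :: List
n * n :: X :: List
n * n :: id :: List
n * n :: id :: X
n * n :: id :: X * X
n * n :: id :: id * X
n * n :: id :: id * n

[List [X [X n] * [X n]] :: [List [X id] :: [List [X [X id] * [X n]]]]]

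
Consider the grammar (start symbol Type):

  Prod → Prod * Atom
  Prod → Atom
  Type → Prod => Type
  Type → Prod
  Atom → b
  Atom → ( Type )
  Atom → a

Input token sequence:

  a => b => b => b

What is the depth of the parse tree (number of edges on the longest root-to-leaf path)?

6

[Type [Prod [Atom a]] => [Type [Prod [Atom b]] => [Type [Prod [Atom b]] => [Type [Prod [Atom b]]]]]]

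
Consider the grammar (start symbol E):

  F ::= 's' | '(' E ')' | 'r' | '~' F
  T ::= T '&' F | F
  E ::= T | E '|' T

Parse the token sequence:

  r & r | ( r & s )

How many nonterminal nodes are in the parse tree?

[E [E [T [T [F r]] & [F r]]] | [T [F ( [E [T [T [F r]] & [F s]]] )]]]

13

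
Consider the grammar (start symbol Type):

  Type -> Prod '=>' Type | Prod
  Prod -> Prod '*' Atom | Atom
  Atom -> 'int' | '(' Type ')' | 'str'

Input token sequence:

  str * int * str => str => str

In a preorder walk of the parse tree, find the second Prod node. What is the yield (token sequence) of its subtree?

[Type [Prod [Prod [Prod [Atom str]] * [Atom int]] * [Atom str]] => [Type [Prod [Atom str]] => [Type [Prod [Atom str]]]]]

str * int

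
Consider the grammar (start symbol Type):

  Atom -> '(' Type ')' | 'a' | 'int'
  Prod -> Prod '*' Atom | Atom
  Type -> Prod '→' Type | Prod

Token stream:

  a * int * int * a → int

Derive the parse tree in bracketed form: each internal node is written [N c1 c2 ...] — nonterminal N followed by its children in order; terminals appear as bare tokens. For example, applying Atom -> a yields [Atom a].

[Type [Prod [Prod [Prod [Prod [Atom a]] * [Atom int]] * [Atom int]] * [Atom a]] → [Type [Prod [Atom int]]]]

Type
Prod → Type
Prod * Atom → Type
Prod * Atom * Atom → Type
Prod * Atom * Atom * Atom → Type
Atom * Atom * Atom * Atom → Type
a * Atom * Atom * Atom → Type
a * int * Atom * Atom → Type
a * int * int * Atom → Type
a * int * int * a → Type
a * int * int * a → Prod
a * int * int * a → Atom
a * int * int * a → int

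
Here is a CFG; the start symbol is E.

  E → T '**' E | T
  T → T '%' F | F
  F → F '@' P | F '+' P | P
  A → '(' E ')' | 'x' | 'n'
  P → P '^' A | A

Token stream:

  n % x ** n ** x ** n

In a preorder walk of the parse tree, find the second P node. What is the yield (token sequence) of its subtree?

[E [T [T [F [P [A n]]]] % [F [P [A x]]]] ** [E [T [F [P [A n]]]] ** [E [T [F [P [A x]]]] ** [E [T [F [P [A n]]]]]]]]

x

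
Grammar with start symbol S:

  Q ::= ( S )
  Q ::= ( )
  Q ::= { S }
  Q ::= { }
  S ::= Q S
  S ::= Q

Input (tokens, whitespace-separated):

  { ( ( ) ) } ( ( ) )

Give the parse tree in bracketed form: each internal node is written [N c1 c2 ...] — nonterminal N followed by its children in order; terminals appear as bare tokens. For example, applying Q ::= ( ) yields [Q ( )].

S
Q S
{ S } S
{ Q } S
{ ( S ) } S
{ ( Q ) } S
{ ( ( ) ) } S
{ ( ( ) ) } Q
{ ( ( ) ) } ( S )
{ ( ( ) ) } ( Q )
{ ( ( ) ) } ( ( ) )

[S [Q { [S [Q ( [S [Q ( )]] )]] }] [S [Q ( [S [Q ( )]] )]]]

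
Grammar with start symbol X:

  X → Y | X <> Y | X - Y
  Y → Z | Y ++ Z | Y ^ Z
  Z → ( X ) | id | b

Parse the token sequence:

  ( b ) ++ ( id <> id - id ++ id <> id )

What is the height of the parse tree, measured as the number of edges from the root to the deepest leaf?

[X [Y [Y [Z ( [X [Y [Z b]]] )]] ++ [Z ( [X [X [X [X [Y [Z id]]] <> [Y [Z id]]] - [Y [Y [Z id]] ++ [Z id]]] <> [Y [Z id]]] )]]]

9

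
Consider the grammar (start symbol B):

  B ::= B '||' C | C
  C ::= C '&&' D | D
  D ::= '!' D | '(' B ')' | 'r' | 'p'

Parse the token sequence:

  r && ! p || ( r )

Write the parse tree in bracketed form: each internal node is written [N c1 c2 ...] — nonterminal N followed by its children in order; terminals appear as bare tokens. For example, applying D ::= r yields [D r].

B
B || C
C || C
C && D || C
D && D || C
r && D || C
r && ! D || C
r && ! p || C
r && ! p || D
r && ! p || ( B )
r && ! p || ( C )
r && ! p || ( D )
r && ! p || ( r )

[B [B [C [C [D r]] && [D ! [D p]]]] || [C [D ( [B [C [D r]]] )]]]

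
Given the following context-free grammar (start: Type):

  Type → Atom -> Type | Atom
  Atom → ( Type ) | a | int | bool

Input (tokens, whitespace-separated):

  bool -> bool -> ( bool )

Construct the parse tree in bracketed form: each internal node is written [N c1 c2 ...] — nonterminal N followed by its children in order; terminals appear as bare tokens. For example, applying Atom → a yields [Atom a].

Type
Atom -> Type
bool -> Type
bool -> Atom -> Type
bool -> bool -> Type
bool -> bool -> Atom
bool -> bool -> ( Type )
bool -> bool -> ( Atom )
bool -> bool -> ( bool )

[Type [Atom bool] -> [Type [Atom bool] -> [Type [Atom ( [Type [Atom bool]] )]]]]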